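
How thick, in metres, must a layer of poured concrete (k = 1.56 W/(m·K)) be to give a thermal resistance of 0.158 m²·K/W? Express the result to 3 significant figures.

L = R·k = 0.158 × 1.56 = 0.2465 m

0.246 m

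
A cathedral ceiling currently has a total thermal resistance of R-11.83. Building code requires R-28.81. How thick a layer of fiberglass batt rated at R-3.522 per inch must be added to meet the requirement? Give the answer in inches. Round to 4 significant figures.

ΔR = 28.81 − 11.83 = 16.98 ft²·°F·h/BTU
L = ΔR / (R/in) = 16.98/3.522 = 4.8211 in

4.821 in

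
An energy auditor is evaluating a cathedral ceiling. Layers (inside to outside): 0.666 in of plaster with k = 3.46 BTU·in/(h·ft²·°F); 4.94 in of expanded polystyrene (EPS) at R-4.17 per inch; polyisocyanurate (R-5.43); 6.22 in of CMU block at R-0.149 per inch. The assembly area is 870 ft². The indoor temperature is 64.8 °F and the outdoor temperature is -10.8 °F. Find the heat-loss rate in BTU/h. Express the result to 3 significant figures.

2420 BTU/h

0.666/3.46 = 0.1925
4.94 × 4.17 = 20.6
6.22 × 0.149 = 0.9268
R_total = 0.1925 + 20.6 + 5.43 + 0.9268 = 27.15 ft²·°F·h/BTU
Q = A·ΔT/R = 870 × (64.8 − (-10.8)) / 27.15 = 2423 BTU/h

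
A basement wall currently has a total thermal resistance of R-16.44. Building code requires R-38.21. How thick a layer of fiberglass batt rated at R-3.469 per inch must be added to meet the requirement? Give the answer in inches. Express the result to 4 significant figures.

6.276 in

ΔR = 38.21 − 16.44 = 21.77 ft²·°F·h/BTU
L = ΔR / (R/in) = 21.77/3.469 = 6.2756 in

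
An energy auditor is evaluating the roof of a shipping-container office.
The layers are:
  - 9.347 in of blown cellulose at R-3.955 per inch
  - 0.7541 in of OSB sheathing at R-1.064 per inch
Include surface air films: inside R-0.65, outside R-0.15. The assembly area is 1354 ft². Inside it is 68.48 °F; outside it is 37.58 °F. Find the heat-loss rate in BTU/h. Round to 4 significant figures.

9.347 × 3.955 = 36.967
0.7541 × 1.064 = 0.80236
R_total = 0.65 + 36.967 + 0.80236 + 0.15 = 38.57 ft²·°F·h/BTU
Q = A·ΔT/R = 1354 × (68.48 − 37.58) / 38.57 = 1084.8 BTU/h

1085 BTU/h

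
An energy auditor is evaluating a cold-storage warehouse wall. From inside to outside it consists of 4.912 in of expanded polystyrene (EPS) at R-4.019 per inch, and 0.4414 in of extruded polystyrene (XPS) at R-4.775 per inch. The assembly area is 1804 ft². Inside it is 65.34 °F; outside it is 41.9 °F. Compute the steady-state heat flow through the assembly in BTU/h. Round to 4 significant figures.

4.912 × 4.019 = 19.741
0.4414 × 4.775 = 2.1077
R_total = 19.741 + 2.1077 = 21.849 ft²·°F·h/BTU
Q = A·ΔT/R = 1804 × (65.34 − 41.9) / 21.849 = 1935.4 BTU/h

1935 BTU/h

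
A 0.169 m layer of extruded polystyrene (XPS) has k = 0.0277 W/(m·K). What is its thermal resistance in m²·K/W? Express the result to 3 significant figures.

6.10 m²·K/W

R = L/k = 0.169/0.0277 = 6.101 m²·K/W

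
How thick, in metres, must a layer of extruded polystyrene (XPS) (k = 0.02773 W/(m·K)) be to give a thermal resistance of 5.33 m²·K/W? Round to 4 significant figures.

L = R·k = 5.33 × 0.02773 = 0.1478 m

0.1478 m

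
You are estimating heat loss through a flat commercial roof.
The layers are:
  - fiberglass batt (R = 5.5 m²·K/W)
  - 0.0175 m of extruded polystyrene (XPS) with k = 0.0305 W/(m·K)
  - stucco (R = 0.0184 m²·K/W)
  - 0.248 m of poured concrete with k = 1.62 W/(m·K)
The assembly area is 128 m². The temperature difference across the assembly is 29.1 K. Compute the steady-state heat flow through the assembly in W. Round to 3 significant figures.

596 W

0.0175/0.0305 = 0.5738
0.248/1.62 = 0.1531
R_total = 5.5 + 0.5738 + 0.0184 + 0.1531 = 6.245 m²·K/W
Q = A·ΔT/R = 128 × 29.1 / 6.245 = 596.4 W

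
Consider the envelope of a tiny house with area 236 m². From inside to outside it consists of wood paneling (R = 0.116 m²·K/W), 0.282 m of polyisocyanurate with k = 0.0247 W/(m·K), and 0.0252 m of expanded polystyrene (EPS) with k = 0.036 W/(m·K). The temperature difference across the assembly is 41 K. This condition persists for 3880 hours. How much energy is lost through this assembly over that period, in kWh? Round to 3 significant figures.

3070 kWh

0.282/0.0247 = 11.42
0.0252/0.036 = 0.7
R_total = 0.116 + 11.42 + 0.7 = 12.23 m²·K/W
Q = 236 × 41 / 12.23 = 791 W
E = 791 W × 3880 h / 1000 = 3069 kWh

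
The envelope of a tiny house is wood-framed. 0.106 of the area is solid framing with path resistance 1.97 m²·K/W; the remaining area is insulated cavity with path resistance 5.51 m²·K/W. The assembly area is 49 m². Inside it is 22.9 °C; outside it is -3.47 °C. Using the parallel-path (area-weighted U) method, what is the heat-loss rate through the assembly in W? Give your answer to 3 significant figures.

279 W

U_eff = 0.894/5.51 + 0.106/1.97 = 0.1623 + 0.05381 = 0.2161
R_eff = 1/U_eff = 4.628 m²·K/W
Q = 49 × (22.9 − (-3.47)) / 4.628 = 279.2 W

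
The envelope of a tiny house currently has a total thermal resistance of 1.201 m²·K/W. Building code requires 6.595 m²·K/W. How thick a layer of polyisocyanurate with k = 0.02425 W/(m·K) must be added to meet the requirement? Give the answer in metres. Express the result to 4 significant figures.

ΔR = 6.595 − 1.201 = 5.394 m²·K/W
L = ΔR × k = 5.394 × 0.02425 = 0.1308 m

0.1308 m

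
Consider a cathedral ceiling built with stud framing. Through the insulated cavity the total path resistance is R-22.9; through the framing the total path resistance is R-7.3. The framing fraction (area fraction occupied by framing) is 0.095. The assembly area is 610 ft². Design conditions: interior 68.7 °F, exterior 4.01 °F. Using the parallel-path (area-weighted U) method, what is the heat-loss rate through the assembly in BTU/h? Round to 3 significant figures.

2070 BTU/h

U_eff = 0.905/22.9 + 0.095/7.3 = 0.03952 + 0.01301 = 0.05253
R_eff = 1/U_eff = 19.04 ft²·°F·h/BTU
Q = 610 × (68.7 − 4.01) / 19.04 = 2073 BTU/h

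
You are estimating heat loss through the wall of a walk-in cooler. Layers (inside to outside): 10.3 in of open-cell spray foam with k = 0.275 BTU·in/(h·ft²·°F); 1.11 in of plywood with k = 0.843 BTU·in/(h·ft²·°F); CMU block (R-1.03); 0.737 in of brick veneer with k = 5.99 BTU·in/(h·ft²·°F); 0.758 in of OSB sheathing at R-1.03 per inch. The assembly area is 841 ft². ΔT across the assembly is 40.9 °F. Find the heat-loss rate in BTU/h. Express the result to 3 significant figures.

10.3/0.275 = 37.45
1.11/0.843 = 1.317
0.737/5.99 = 0.123
0.758 × 1.03 = 0.7807
R_total = 37.45 + 1.317 + 1.03 + 0.123 + 0.7807 = 40.71 ft²·°F·h/BTU
Q = A·ΔT/R = 841 × 40.9 / 40.71 = 845 BTU/h

845 BTU/h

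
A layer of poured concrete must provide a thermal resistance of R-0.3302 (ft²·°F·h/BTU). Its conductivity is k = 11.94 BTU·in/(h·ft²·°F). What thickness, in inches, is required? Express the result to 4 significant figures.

L = R × k = 0.3302 × 11.94 = 3.9426 in

3.943 in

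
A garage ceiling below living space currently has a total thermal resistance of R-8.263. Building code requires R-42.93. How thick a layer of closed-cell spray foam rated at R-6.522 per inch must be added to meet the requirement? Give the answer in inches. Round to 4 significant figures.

5.315 in

ΔR = 42.93 − 8.263 = 34.667 ft²·°F·h/BTU
L = ΔR / (R/in) = 34.667/6.522 = 5.3154 in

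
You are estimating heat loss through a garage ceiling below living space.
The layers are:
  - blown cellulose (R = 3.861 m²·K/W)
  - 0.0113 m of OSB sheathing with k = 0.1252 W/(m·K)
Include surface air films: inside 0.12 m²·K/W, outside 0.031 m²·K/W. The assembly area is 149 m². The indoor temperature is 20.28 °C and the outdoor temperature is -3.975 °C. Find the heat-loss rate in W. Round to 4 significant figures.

881.0 W

0.0113/0.1252 = 0.090256
R_total = 0.12 + 3.861 + 0.090256 + 0.031 = 4.1023 m²·K/W
Q = A·ΔT/R = 149 × (20.28 − (-3.975)) / 4.1023 = 880.98 W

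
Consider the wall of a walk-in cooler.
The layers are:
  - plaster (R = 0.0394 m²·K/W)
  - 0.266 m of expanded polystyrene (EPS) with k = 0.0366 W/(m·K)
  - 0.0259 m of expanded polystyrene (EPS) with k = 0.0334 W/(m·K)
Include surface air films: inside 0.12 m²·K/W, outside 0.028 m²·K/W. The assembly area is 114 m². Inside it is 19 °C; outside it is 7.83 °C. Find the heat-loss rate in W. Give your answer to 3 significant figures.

0.266/0.0366 = 7.268
0.0259/0.0334 = 0.7754
R_total = 0.12 + 0.0394 + 7.268 + 0.7754 + 0.028 = 8.231 m²·K/W
Q = A·ΔT/R = 114 × (19 − 7.83) / 8.231 = 154.7 W

155 W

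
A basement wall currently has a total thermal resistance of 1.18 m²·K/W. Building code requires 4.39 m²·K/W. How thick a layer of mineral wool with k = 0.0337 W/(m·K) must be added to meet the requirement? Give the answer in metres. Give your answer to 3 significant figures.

0.108 m

ΔR = 4.39 − 1.18 = 3.21 m²·K/W
L = ΔR × k = 3.21 × 0.0337 = 0.1082 m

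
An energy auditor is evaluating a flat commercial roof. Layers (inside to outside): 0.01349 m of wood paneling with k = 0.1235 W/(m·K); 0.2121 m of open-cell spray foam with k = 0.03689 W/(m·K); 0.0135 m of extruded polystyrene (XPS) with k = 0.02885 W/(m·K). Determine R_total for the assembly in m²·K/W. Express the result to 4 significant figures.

6.327 m²·K/W

0.01349/0.1235 = 0.10923
0.2121/0.03689 = 5.7495
0.0135/0.02885 = 0.46794
R_total = 0.10923 + 5.7495 + 0.46794 = 6.3267 m²·K/W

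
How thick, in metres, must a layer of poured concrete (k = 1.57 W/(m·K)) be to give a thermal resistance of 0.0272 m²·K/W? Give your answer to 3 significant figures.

0.0427 m

L = R·k = 0.0272 × 1.57 = 0.0427 m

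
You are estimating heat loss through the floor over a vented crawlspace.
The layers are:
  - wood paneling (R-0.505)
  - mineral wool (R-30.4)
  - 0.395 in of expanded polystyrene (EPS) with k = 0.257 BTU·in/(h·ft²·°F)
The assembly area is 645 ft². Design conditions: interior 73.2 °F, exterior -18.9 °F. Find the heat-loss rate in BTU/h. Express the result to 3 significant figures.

1830 BTU/h

0.395/0.257 = 1.537
R_total = 0.505 + 30.4 + 1.537 = 32.44 ft²·°F·h/BTU
Q = A·ΔT/R = 645 × (73.2 − (-18.9)) / 32.44 = 1831 BTU/h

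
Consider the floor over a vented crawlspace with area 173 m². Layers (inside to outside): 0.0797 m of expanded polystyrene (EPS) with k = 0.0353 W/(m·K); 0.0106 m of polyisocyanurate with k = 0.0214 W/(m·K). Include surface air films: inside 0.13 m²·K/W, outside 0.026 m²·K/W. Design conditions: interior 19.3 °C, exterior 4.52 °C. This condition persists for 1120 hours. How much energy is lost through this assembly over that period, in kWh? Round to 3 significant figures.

0.0797/0.0353 = 2.258
0.0106/0.0214 = 0.4953
R_total = 0.13 + 2.258 + 0.4953 + 0.026 = 2.909 m²·K/W
Q = 173 × (19.3 − 4.52) / 2.909 = 878.9 W
E = 878.9 W × 1120 h / 1000 = 984.4 kWh

984 kWh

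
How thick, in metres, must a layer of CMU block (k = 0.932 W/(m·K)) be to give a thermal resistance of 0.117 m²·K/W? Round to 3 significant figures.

0.109 m

L = R·k = 0.117 × 0.932 = 0.109 m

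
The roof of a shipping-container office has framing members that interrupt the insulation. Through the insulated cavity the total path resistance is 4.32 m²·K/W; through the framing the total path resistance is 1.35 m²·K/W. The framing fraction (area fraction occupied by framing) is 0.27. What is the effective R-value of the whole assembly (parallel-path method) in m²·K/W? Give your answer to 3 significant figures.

2.71 m²·K/W

U_eff = 0.73/4.32 + 0.27/1.35 = 0.169 + 0.2 = 0.369
R_eff = 1/U_eff = 2.71 m²·K/W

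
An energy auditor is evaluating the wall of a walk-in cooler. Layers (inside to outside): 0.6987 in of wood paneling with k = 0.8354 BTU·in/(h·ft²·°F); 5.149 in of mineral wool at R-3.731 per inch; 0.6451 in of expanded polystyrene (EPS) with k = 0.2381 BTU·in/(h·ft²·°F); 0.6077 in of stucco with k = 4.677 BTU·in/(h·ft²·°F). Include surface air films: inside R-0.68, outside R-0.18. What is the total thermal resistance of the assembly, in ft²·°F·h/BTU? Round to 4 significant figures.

23.75 ft²·°F·h/BTU

0.6987/0.8354 = 0.83637
5.149 × 3.731 = 19.211
0.6451/0.2381 = 2.7094
0.6077/4.677 = 0.12993
R_total = 0.68 + 0.83637 + 19.211 + 2.7094 + 0.12993 + 0.18 = 23.747 ft²·°F·h/BTU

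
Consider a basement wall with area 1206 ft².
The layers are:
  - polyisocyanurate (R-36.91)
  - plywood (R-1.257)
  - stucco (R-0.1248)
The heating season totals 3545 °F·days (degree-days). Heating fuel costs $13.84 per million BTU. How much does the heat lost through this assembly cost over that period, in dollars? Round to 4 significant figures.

R_total = 36.91 + 1.257 + 0.1248 = 38.292 ft²·°F·h/BTU
E = A × HDD × 24 / R = 1206 × 3545 × 24 / 38.292 = 2679600 BTU
Cost = 2679600/10⁶ × 13.84 = $37.086

37.09 dollars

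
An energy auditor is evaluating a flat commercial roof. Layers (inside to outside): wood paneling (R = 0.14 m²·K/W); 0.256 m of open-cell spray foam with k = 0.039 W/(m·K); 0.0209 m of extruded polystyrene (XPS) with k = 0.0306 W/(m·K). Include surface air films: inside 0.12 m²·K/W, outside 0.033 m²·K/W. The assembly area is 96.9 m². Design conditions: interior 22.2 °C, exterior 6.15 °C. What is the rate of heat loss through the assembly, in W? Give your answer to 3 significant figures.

0.256/0.039 = 6.564
0.0209/0.0306 = 0.683
R_total = 0.12 + 0.14 + 6.564 + 0.683 + 0.033 = 7.54 m²·K/W
Q = A·ΔT/R = 96.9 × (22.2 − 6.15) / 7.54 = 206.3 W

206 W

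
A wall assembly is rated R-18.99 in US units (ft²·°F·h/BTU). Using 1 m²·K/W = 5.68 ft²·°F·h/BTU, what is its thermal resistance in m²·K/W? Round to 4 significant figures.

3.343 m²·K/W

R_SI = 18.99/5.68 = 3.3433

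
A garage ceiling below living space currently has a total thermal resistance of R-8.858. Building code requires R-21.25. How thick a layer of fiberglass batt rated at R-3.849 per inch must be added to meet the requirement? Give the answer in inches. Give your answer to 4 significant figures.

3.220 in

ΔR = 21.25 − 8.858 = 12.392 ft²·°F·h/BTU
L = ΔR / (R/in) = 12.392/3.849 = 3.2195 in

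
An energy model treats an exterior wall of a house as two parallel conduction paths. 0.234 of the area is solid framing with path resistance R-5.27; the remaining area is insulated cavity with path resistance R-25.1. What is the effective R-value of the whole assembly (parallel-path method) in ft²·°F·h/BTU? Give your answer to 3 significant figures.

U_eff = 0.766/25.1 + 0.234/5.27 = 0.03052 + 0.0444 = 0.07492
R_eff = 1/U_eff = 13.35 ft²·°F·h/BTU

13.3 ft²·°F·h/BTU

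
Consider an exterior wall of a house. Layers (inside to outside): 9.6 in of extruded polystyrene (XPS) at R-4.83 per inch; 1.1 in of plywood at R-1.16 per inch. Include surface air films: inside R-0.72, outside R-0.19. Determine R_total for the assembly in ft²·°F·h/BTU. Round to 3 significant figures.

9.6 × 4.83 = 46.37
1.1 × 1.16 = 1.276
R_total = 0.72 + 46.37 + 1.276 + 0.19 = 48.55 ft²·°F·h/BTU

48.6 ft²·°F·h/BTU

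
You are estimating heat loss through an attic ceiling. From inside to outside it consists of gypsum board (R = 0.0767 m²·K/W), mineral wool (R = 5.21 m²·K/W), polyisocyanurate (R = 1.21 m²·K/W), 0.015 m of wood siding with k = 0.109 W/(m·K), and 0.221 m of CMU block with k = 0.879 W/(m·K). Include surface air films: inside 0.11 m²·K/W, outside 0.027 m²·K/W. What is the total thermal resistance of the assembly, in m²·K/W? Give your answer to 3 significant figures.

7.02 m²·K/W

0.015/0.109 = 0.1376
0.221/0.879 = 0.2514
R_total = 0.11 + 0.0767 + 5.21 + 1.21 + 0.1376 + 0.2514 + 0.027 = 7.023 m²·K/W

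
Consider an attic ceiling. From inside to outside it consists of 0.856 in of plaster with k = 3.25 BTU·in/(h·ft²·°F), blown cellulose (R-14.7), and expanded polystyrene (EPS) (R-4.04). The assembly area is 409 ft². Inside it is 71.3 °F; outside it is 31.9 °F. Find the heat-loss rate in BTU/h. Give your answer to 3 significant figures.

0.856/3.25 = 0.2634
R_total = 0.2634 + 14.7 + 4.04 = 19 ft²·°F·h/BTU
Q = A·ΔT/R = 409 × (71.3 − 31.9) / 19 = 848 BTU/h

848 BTU/h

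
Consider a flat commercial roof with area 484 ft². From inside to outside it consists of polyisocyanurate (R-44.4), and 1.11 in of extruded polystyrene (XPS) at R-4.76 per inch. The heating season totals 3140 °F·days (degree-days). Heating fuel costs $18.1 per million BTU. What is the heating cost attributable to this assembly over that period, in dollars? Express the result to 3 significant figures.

1.11 × 4.76 = 5.284
R_total = 44.4 + 5.284 = 49.68 ft²·°F·h/BTU
E = A × HDD × 24 / R = 484 × 3140 × 24 / 49.68 = 734100 BTU
Cost = 734100/10⁶ × 18.1 = $13.29

13.3 dollars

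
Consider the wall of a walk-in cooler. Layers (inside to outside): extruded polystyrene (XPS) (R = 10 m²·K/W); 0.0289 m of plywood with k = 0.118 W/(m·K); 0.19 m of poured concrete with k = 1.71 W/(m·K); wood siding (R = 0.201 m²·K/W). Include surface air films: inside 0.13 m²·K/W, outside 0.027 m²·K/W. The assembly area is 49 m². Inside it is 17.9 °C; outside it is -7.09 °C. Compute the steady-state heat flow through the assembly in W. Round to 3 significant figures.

114 W

0.0289/0.118 = 0.2449
0.19/1.71 = 0.1111
R_total = 0.13 + 10 + 0.2449 + 0.1111 + 0.201 + 0.027 = 10.71 m²·K/W
Q = A·ΔT/R = 49 × (17.9 − (-7.09)) / 10.71 = 114.3 W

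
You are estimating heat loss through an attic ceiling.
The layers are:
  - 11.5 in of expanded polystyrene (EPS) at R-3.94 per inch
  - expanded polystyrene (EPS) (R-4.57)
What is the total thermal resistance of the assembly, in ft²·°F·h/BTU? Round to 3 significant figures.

11.5 × 3.94 = 45.31
R_total = 45.31 + 4.57 = 49.88 ft²·°F·h/BTU

49.9 ft²·°F·h/BTU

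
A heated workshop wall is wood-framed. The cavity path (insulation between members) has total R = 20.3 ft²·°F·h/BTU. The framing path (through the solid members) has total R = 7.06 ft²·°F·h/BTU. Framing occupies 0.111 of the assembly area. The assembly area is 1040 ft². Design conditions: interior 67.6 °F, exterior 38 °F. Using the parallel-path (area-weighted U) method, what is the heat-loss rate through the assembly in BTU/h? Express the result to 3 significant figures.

1830 BTU/h

U_eff = 0.889/20.3 + 0.111/7.06 = 0.04379 + 0.01572 = 0.05952
R_eff = 1/U_eff = 16.8 ft²·°F·h/BTU
Q = 1040 × (67.6 − 38) / 16.8 = 1832 BTU/h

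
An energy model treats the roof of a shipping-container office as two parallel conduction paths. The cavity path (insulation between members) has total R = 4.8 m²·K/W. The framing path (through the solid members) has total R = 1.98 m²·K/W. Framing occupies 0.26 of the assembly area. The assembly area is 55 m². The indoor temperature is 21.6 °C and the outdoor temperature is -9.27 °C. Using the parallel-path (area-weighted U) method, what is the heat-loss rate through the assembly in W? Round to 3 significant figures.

U_eff = 0.74/4.8 + 0.26/1.98 = 0.1542 + 0.1313 = 0.2855
R_eff = 1/U_eff = 3.503 m²·K/W
Q = 55 × (21.6 − (-9.27)) / 3.503 = 484.7 W

485 W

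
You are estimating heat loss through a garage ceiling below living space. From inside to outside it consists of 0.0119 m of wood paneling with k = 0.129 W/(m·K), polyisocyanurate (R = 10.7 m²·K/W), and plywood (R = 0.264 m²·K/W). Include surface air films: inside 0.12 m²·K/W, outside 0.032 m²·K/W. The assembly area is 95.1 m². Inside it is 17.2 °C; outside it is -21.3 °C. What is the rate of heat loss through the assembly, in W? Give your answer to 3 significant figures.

0.0119/0.129 = 0.09225
R_total = 0.12 + 0.09225 + 10.7 + 0.264 + 0.032 = 11.21 m²·K/W
Q = A·ΔT/R = 95.1 × (17.2 − (-21.3)) / 11.21 = 326.7 W

327 W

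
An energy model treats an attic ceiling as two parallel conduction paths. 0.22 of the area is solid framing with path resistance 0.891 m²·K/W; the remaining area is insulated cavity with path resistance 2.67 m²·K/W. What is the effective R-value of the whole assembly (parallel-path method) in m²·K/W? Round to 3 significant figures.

U_eff = 0.78/2.67 + 0.22/0.891 = 0.2921 + 0.2469 = 0.539
R_eff = 1/U_eff = 1.855 m²·K/W

1.86 m²·K/W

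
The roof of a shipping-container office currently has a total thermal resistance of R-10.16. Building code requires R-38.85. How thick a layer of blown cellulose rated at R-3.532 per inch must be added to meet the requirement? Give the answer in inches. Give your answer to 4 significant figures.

8.123 in

ΔR = 38.85 − 10.16 = 28.69 ft²·°F·h/BTU
L = ΔR / (R/in) = 28.69/3.532 = 8.1229 in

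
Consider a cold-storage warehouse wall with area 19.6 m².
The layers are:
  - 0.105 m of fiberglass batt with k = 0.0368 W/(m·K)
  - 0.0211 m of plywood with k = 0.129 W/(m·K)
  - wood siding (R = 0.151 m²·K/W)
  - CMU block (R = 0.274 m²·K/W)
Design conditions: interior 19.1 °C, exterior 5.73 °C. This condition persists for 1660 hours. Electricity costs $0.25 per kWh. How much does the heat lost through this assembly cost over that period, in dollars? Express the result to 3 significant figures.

31.6 dollars

0.105/0.0368 = 2.853
0.0211/0.129 = 0.1636
R_total = 2.853 + 0.1636 + 0.151 + 0.274 = 3.442 m²·K/W
Q = 19.6 × (19.1 − 5.73) / 3.442 = 76.14 W
E = 76.14 W × 1660 h / 1000 = 126.4 kWh
Cost = 126.4 × 0.25 = $31.6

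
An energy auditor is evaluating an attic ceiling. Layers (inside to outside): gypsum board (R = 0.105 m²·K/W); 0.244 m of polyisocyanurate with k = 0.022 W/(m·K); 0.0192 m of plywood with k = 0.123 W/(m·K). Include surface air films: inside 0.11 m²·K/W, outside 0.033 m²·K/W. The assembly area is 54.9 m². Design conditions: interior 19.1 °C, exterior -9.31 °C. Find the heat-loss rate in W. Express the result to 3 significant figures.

0.244/0.022 = 11.09
0.0192/0.123 = 0.1561
R_total = 0.11 + 0.105 + 11.09 + 0.1561 + 0.033 = 11.5 m²·K/W
Q = A·ΔT/R = 54.9 × (19.1 − (-9.31)) / 11.5 = 135.7 W

136 W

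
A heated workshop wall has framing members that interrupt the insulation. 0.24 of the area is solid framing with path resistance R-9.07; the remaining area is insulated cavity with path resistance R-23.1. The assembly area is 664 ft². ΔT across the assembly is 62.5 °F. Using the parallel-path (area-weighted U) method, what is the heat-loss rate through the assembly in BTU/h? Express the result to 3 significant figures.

U_eff = 0.76/23.1 + 0.24/9.07 = 0.0329 + 0.02646 = 0.05936
R_eff = 1/U_eff = 16.85 ft²·°F·h/BTU
Q = 664 × 62.5 / 16.85 = 2463 BTU/h

2460 BTU/h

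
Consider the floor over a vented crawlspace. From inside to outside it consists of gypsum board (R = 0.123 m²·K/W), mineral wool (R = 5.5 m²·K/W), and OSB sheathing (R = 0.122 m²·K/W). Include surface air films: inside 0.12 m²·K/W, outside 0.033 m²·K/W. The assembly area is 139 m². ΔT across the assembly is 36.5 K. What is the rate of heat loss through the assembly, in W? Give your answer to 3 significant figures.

R_total = 0.12 + 0.123 + 5.5 + 0.122 + 0.033 = 5.898 m²·K/W
Q = A·ΔT/R = 139 × 36.5 / 5.898 = 860.2 W

860 W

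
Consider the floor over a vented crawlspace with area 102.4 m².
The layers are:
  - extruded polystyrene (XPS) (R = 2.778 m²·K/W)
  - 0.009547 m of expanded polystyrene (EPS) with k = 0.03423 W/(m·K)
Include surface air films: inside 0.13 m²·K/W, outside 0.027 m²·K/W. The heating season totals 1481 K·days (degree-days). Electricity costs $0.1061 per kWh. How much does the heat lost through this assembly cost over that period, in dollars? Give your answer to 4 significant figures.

120.2 dollars

0.009547/0.03423 = 0.27891
R_total = 0.13 + 2.778 + 0.27891 + 0.027 = 3.2139 m²·K/W
E = A × HDD × 24 / R / 1000 = 102.4 × 1481 × 24 / 3.2139 / 1000 = 1132.5 kWh
Cost = 1132.5 × 0.1061 = $120.16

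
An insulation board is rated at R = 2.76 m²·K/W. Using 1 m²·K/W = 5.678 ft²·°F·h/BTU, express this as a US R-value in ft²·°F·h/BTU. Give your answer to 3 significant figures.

R_US = 2.76 × 5.678 = 15.67

15.7 ft²·°F·h/BTU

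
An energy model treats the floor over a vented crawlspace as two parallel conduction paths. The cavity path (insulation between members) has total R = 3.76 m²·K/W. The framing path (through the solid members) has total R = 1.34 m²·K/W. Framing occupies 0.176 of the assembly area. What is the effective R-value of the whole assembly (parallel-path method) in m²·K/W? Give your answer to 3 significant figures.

U_eff = 0.824/3.76 + 0.176/1.34 = 0.2191 + 0.1313 = 0.3505
R_eff = 1/U_eff = 2.853 m²·K/W

2.85 m²·K/W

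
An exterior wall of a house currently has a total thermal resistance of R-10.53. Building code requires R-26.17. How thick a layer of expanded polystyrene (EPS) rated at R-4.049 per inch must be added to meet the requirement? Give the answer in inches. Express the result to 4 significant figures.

3.863 in

ΔR = 26.17 − 10.53 = 15.64 ft²·°F·h/BTU
L = ΔR / (R/in) = 15.64/4.049 = 3.8627 in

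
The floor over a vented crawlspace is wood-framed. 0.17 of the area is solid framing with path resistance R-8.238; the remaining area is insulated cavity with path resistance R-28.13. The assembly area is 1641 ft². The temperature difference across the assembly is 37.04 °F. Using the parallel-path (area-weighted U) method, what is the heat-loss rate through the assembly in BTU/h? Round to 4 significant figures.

3048 BTU/h

U_eff = 0.83/28.13 + 0.17/8.238 = 0.029506 + 0.020636 = 0.050142
R_eff = 1/U_eff = 19.943 ft²·°F·h/BTU
Q = 1641 × 37.04 / 19.943 = 3047.8 BTU/h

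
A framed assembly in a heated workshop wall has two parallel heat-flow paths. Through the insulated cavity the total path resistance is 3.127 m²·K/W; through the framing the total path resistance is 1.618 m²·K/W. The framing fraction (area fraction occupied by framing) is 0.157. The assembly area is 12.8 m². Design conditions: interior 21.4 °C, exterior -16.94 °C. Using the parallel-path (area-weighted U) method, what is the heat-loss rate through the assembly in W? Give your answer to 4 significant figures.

U_eff = 0.843/3.127 + 0.157/1.618 = 0.26959 + 0.097033 = 0.36662
R_eff = 1/U_eff = 2.7276 m²·K/W
Q = 12.8 × (21.4 − (-16.94)) / 2.7276 = 179.92 W

179.9 W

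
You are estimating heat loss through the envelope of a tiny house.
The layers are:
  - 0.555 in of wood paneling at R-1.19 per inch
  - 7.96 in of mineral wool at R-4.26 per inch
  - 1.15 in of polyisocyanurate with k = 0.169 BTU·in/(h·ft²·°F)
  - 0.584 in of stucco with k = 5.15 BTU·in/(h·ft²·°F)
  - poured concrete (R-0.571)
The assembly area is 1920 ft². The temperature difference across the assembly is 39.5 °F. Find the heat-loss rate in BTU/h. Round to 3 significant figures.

1800 BTU/h

0.555 × 1.19 = 0.6604
7.96 × 4.26 = 33.91
1.15/0.169 = 6.805
0.584/5.15 = 0.1134
R_total = 0.6604 + 33.91 + 6.805 + 0.1134 + 0.571 = 42.06 ft²·°F·h/BTU
Q = A·ΔT/R = 1920 × 39.5 / 42.06 = 1803 BTU/h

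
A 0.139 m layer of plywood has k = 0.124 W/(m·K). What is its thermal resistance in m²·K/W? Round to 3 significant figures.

1.12 m²·K/W

R = L/k = 0.139/0.124 = 1.121 m²·K/W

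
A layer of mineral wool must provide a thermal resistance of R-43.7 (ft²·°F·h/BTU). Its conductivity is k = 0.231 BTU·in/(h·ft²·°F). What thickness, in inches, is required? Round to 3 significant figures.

L = R × k = 43.7 × 0.231 = 10.09 in

10.1 in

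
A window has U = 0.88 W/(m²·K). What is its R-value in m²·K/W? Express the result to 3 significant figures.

1.14 m²·K/W

R = 1/U = 1/0.88 = 1.136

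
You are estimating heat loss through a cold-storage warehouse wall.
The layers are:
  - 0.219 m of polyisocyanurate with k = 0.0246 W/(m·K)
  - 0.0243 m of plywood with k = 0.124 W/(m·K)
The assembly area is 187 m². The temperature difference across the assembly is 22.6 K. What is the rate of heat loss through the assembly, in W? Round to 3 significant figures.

0.219/0.0246 = 8.902
0.0243/0.124 = 0.196
R_total = 8.902 + 0.196 = 9.098 m²·K/W
Q = A·ΔT/R = 187 × 22.6 / 9.098 = 464.5 W

464 W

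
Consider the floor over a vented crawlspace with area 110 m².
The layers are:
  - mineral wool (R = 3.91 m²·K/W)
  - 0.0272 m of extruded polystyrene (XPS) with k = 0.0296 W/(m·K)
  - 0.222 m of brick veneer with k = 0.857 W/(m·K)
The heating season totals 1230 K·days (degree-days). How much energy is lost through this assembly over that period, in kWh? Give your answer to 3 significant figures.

0.0272/0.0296 = 0.9189
0.222/0.857 = 0.259
R_total = 3.91 + 0.9189 + 0.259 = 5.088 m²·K/W
E = A × HDD × 24 / R / 1000 = 110 × 1230 × 24 / 5.088 / 1000 = 638.2 kWh

638 kWh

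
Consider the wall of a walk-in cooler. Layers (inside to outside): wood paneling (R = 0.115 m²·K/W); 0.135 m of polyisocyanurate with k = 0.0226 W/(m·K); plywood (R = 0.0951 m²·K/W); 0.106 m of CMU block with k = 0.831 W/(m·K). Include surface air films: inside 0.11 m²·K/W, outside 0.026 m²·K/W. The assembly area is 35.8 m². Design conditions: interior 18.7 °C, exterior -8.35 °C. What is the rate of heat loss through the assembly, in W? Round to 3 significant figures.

0.135/0.0226 = 5.973
0.106/0.831 = 0.1276
R_total = 0.11 + 0.115 + 5.973 + 0.0951 + 0.1276 + 0.026 = 6.447 m²·K/W
Q = A·ΔT/R = 35.8 × (18.7 − (-8.35)) / 6.447 = 150.2 W

150 W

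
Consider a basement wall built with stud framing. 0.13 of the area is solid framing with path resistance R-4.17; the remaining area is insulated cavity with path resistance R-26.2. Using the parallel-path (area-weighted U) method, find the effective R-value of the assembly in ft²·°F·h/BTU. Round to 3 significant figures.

U_eff = 0.87/26.2 + 0.13/4.17 = 0.03321 + 0.03118 = 0.06438
R_eff = 1/U_eff = 15.53 ft²·°F·h/BTU

15.5 ft²·°F·h/BTU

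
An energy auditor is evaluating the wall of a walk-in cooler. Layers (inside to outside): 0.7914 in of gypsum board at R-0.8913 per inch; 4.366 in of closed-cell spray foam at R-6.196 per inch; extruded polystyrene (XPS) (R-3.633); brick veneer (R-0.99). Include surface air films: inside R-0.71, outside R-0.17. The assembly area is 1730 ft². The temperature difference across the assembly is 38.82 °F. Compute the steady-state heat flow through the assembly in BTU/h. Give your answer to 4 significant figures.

0.7914 × 0.8913 = 0.70537
4.366 × 6.196 = 27.052
R_total = 0.71 + 0.70537 + 27.052 + 3.633 + 0.99 + 0.17 = 33.26 ft²·°F·h/BTU
Q = A·ΔT/R = 1730 × 38.82 / 33.26 = 2019.2 BTU/h

2019 BTU/h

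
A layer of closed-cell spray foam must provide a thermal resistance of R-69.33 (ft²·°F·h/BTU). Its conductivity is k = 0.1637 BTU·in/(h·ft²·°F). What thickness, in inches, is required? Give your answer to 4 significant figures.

L = R × k = 69.33 × 0.1637 = 11.349 in

11.35 in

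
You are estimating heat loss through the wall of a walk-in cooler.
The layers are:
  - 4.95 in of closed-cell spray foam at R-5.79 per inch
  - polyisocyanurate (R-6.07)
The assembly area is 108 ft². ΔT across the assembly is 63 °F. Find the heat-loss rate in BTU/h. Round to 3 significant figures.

196 BTU/h

4.95 × 5.79 = 28.66
R_total = 28.66 + 6.07 = 34.73 ft²·°F·h/BTU
Q = A·ΔT/R = 108 × 63 / 34.73 = 195.9 BTU/h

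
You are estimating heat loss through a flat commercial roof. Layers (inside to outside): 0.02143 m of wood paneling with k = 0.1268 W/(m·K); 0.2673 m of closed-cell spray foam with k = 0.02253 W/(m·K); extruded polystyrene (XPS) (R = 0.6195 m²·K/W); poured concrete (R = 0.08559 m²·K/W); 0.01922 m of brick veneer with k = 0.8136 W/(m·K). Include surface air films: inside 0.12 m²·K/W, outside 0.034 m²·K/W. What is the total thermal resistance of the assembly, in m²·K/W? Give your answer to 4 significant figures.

12.92 m²·K/W

0.02143/0.1268 = 0.16901
0.2673/0.02253 = 11.864
0.01922/0.8136 = 0.023623
R_total = 0.12 + 0.16901 + 11.864 + 0.6195 + 0.08559 + 0.023623 + 0.034 = 12.916 m²·K/W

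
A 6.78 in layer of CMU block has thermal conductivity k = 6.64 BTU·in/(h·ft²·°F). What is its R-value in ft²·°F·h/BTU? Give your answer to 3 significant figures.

R = L/k = 6.78/6.64 = 1.021 ft²·°F·h/BTU

1.02 ft²·°F·h/BTU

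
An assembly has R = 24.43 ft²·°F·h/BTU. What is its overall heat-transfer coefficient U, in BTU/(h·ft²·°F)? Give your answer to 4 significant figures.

0.04093 BTU/(h·ft²·°F)

U = 1/R = 1/24.43 = 0.040933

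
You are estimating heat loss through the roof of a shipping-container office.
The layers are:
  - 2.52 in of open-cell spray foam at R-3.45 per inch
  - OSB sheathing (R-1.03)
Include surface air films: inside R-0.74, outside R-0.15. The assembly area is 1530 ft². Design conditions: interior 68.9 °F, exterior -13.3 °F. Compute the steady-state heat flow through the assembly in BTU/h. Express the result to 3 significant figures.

11800 BTU/h

2.52 × 3.45 = 8.694
R_total = 0.74 + 8.694 + 1.03 + 0.15 = 10.61 ft²·°F·h/BTU
Q = A·ΔT/R = 1530 × (68.9 − (-13.3)) / 10.61 = 11850 BTU/h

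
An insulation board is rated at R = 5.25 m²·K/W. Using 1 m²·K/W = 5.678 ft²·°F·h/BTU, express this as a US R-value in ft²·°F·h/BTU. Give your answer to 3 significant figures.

R_US = 5.25 × 5.678 = 29.81

29.8 ft²·°F·h/BTU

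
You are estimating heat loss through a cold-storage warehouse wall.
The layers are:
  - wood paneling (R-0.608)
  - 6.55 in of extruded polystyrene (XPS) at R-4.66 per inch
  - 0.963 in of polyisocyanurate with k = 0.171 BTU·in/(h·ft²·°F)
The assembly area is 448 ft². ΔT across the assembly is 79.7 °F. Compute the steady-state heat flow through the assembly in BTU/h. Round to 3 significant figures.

971 BTU/h

6.55 × 4.66 = 30.52
0.963/0.171 = 5.632
R_total = 0.608 + 30.52 + 5.632 = 36.76 ft²·°F·h/BTU
Q = A·ΔT/R = 448 × 79.7 / 36.76 = 971.2 BTU/h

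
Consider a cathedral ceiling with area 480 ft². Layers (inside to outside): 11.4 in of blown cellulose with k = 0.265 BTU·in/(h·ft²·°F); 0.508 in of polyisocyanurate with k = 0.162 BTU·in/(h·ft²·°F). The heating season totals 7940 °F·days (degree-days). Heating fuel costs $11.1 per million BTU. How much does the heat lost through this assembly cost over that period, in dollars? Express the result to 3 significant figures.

22.0 dollars

11.4/0.265 = 43.02
0.508/0.162 = 3.136
R_total = 43.02 + 3.136 = 46.15 ft²·°F·h/BTU
E = A × HDD × 24 / R = 480 × 7940 × 24 / 46.15 = 1982000 BTU
Cost = 1982000/10⁶ × 11.1 = $22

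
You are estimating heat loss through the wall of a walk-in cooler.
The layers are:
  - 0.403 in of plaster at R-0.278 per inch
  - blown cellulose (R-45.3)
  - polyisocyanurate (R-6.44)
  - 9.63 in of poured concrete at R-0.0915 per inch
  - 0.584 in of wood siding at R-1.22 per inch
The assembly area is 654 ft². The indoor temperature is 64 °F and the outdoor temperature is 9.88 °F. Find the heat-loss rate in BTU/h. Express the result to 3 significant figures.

0.403 × 0.278 = 0.112
9.63 × 0.0915 = 0.8811
0.584 × 1.22 = 0.7125
R_total = 0.112 + 45.3 + 6.44 + 0.8811 + 0.7125 = 53.45 ft²·°F·h/BTU
Q = A·ΔT/R = 654 × (64 − 9.88) / 53.45 = 662.3 BTU/h

662 BTU/h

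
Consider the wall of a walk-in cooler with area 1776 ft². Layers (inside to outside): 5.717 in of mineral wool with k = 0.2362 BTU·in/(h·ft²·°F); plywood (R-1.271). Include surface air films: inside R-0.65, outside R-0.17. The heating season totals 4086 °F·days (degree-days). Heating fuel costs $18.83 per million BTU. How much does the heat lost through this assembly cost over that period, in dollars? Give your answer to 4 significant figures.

5.717/0.2362 = 24.204
R_total = 0.65 + 24.204 + 1.271 + 0.17 = 26.295 ft²·°F·h/BTU
E = A × HDD × 24 / R = 1776 × 4086 × 24 / 26.295 = 6623400 BTU
Cost = 6623400/10⁶ × 18.83 = $124.72

124.7 dollars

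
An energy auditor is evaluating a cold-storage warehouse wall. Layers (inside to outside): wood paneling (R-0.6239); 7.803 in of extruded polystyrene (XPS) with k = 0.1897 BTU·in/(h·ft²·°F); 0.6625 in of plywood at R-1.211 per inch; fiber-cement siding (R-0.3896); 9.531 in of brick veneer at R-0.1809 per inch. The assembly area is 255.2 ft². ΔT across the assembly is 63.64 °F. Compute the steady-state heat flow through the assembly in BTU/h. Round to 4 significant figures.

363.5 BTU/h

7.803/0.1897 = 41.133
0.6625 × 1.211 = 0.80229
9.531 × 0.1809 = 1.7242
R_total = 0.6239 + 41.133 + 0.80229 + 0.3896 + 1.7242 = 44.673 ft²·°F·h/BTU
Q = A·ΔT/R = 255.2 × 63.64 / 44.673 = 363.55 BTU/h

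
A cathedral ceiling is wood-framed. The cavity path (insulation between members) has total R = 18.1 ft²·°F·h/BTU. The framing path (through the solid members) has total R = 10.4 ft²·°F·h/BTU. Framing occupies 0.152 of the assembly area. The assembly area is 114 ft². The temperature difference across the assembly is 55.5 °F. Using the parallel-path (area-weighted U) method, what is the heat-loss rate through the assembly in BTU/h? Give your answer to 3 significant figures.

U_eff = 0.848/18.1 + 0.152/10.4 = 0.04685 + 0.01462 = 0.06147
R_eff = 1/U_eff = 16.27 ft²·°F·h/BTU
Q = 114 × 55.5 / 16.27 = 388.9 BTU/h

389 BTU/h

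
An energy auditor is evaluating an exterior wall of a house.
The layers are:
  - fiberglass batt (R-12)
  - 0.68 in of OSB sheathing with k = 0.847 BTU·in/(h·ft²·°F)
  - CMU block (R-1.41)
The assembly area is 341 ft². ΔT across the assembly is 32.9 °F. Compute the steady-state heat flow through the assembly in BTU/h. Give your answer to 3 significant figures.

0.68/0.847 = 0.8028
R_total = 12 + 0.8028 + 1.41 = 14.21 ft²·°F·h/BTU
Q = A·ΔT/R = 341 × 32.9 / 14.21 = 789.3 BTU/h

789 BTU/h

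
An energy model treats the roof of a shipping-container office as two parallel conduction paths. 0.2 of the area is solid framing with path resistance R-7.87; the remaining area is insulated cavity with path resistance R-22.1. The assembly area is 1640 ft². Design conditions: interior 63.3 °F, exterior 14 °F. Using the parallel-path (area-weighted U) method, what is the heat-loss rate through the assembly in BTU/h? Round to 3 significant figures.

4980 BTU/h

U_eff = 0.8/22.1 + 0.2/7.87 = 0.0362 + 0.02541 = 0.06161
R_eff = 1/U_eff = 16.23 ft²·°F·h/BTU
Q = 1640 × (63.3 − 14) / 16.23 = 4981 BTU/h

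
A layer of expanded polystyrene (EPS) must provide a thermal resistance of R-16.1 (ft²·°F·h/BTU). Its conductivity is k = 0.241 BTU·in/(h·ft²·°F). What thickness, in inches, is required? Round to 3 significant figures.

3.88 in

L = R × k = 16.1 × 0.241 = 3.88 in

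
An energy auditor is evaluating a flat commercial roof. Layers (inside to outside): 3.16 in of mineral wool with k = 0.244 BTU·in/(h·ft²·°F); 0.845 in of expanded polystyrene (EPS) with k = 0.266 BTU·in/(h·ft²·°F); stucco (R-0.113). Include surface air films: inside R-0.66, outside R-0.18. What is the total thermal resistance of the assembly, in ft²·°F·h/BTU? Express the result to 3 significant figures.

17.1 ft²·°F·h/BTU

3.16/0.244 = 12.95
0.845/0.266 = 3.177
R_total = 0.66 + 12.95 + 3.177 + 0.113 + 0.18 = 17.08 ft²·°F·h/BTU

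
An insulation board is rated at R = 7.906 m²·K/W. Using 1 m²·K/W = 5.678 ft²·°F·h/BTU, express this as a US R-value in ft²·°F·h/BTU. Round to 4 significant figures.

R_US = 7.906 × 5.678 = 44.89

44.89 ft²·°F·h/BTU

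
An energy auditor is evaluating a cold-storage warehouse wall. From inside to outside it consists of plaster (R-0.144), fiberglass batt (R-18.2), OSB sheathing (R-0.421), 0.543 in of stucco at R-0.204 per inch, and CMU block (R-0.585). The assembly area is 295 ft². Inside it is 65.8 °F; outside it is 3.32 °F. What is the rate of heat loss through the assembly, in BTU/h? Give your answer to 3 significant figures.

0.543 × 0.204 = 0.1108
R_total = 0.144 + 18.2 + 0.421 + 0.1108 + 0.585 = 19.46 ft²·°F·h/BTU
Q = A·ΔT/R = 295 × (65.8 − 3.32) / 19.46 = 947.1 BTU/h

947 BTU/h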